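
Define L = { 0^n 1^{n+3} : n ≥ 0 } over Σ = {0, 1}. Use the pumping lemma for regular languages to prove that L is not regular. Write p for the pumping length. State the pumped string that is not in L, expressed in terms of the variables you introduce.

Assume L is regular; let p be its pumping constant.
Let w = 0^p 1^{p+3} ∈ L; note |w| = 2p+3 ≥ p.
Write w = xyz as guaranteed by the lemma, with |xy| ≤ p and |y| ≥ 1.
Since the first p symbols of w are all 0's and |xy| ≤ p, y lies entirely in the leading 0-block: y = 0^k for some k with 1 ≤ k ≤ p.
Pump with i = 2: xy^2z = 0^{p+k} 1^{p+3}. For this to lie in L we would need p+3 = (p+k)+3, which forces k = 0. But k ≥ 1, so xy^2z ∉ L.
Contradiction. Therefore L is not regular.

0^{p+k} 1^{p+3}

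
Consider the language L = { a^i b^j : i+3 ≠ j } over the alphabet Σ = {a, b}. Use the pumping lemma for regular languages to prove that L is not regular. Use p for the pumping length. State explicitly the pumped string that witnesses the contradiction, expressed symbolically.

a^{p+p!} b^{p+p!+3}

Assume L is regular; let p be its pumping constant.
Choose w = a^p b^{p+p!+3}. Since p ≠ (p+p!+3)-3 = p+p!, w ∈ L; and |w| ≥ p.
The pumping lemma gives a decomposition w = xyz where |xy| ≤ p and y is nonempty.
The first p characters of w are a's, so xy (and hence y) consists only of a's. Write y = a^k, 1 ≤ k ≤ p.
Since 1 ≤ k ≤ p, k divides p!; set t = 1 + p!/k. Then xy^t z has p + (p!/k)·k = p + p! copies of a. Now the a-count is p+p! and (b-count)-3 = (p+p!+3)-3 = p+p!, so i+3 ≠ j fails. So xy^t z = a^{p+p!} b^{p+p!+3} ∉ L.
This is a contradiction; hence L is not regular.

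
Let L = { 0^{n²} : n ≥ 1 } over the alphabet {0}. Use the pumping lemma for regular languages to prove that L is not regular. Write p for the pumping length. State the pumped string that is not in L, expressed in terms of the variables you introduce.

0^{p²+k}

Assume L is regular. Let p be the pumping length given by the pumping lemma.
Take w = 0^{p²} ∈ L with |w| = p² ≥ p.
Write w = xyz as guaranteed by the lemma, with |xy| ≤ p and y is nonempty.
Then y = 0^k for some k with 1 ≤ k ≤ p.
Pump with i = 2: xy^2z = 0^{p²+k}. Since 1 ≤ k ≤ p, p² < p²+k ≤ p²+p < (p+1)², so p²+k lies strictly between consecutive squares and is not a perfect square. So xy^2z ∉ L.
Contradiction. Therefore L is not regular.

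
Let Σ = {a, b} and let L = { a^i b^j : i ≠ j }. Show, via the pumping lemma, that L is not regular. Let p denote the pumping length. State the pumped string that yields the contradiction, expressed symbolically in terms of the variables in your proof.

a^{p+p!} b^{p+p!}

Assume L is regular; let p be its pumping constant.
Choose w = a^p b^{p+p!}. Since p ≠ p+p!, w ∈ L; and |w| ≥ p.
By the pumping lemma, w = xyz with |xy| ≤ p and y is nonempty.
Because |xy| ≤ p and w begins with p copies of a, we have y = a^k with 1 ≤ k ≤ p.
Since 1 ≤ k ≤ p, k divides p!; set t = 1 + p!/k. Then xy^t z has p + (p!/k)·k = p + p! copies of a. Now the a-count equals the b-count, so i ≠ j fails. So xy^t z = a^{p+p!} b^{p+p!} ∉ L.
Contradiction. Therefore L is not regular.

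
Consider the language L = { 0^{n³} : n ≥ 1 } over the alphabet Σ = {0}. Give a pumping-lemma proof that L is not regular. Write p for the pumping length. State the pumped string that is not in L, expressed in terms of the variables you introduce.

0^{p³+k}

Assume L is regular. Let p be the pumping length given by the pumping lemma.
Take w = 0^{p³} ∈ L with |w| = p³ ≥ p.
The pumping lemma gives a decomposition w = xyz where |xy| ≤ p and y is nonempty.
Then y = 0^k for some k with 1 ≤ k ≤ p.
Pump with i = 2: xy^2z = 0^{p³+k}. Since 1 ≤ k ≤ p, p³ < p³+k ≤ p³+p < p³+3p²+3p+1 = (p+1)³, so p³+k is not a perfect cube. So xy^2z ∉ L.
This is a contradiction; hence L is not regular.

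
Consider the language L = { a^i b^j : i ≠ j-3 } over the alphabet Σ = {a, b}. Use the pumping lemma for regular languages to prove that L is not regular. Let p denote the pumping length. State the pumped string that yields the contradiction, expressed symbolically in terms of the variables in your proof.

Toward a contradiction, assume L is regular with pumping length p.
Choose w = a^p b^{p+p!+3}. Since p ≠ (p+p!+3)-3 = p+p!, w ∈ L; and |w| ≥ p.
The pumping lemma gives a decomposition w = xyz where |xy| ≤ p and y is nonempty.
Since the first p symbols of w are all a's and |xy| ≤ p, y lies entirely in the leading a-block: y = a^k for some k with 1 ≤ k ≤ p.
Since 1 ≤ k ≤ p, k divides p!; set t = 1 + p!/k. Then xy^t z has p + (p!/k)·k = p + p! copies of a. Now the a-count is p+p! and (b-count)-3 = (p+p!+3)-3 = p+p!, so i ≠ j-3 fails. So xy^t z = a^{p+p!} b^{p+p!+3} ∉ L.
Contradiction. Therefore L is not regular.

a^{p+p!} b^{p+p!+3}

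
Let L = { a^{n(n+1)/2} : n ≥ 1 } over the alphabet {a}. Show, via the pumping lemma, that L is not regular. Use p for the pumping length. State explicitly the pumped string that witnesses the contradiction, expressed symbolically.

a^{p(p+1)/2+k}

Assume L is regular; let p be its pumping constant.
Take w = a^{p(p+1)/2} ∈ L with |w| = p(p+1)/2 ≥ p.
Write w = xyz as guaranteed by the lemma, with |xy| ≤ p and y is nonempty.
Then y = a^k for some k with 1 ≤ k ≤ p.
Pump with i = 2: xy^2z = a^{p(p+1)/2+k}. Since 1 ≤ k ≤ p, p(p+1)/2 < p(p+1)/2+k ≤ p(p+1)/2+p < (p+1)(p+2)/2, so p(p+1)/2+k is strictly between consecutive triangular numbers. So xy^2z ∉ L.
This contradicts the pumping lemma, so L is not regular.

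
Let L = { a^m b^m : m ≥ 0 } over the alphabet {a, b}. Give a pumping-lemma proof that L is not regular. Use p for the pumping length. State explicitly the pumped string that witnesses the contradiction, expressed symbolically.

Assume L is regular; let p be its pumping constant.
Choose w = a^p b^p, which is in L with |w| = 2p ≥ p.
Write w = xyz as guaranteed by the lemma, with |xy| ≤ p and y is nonempty.
Because |xy| ≤ p and w begins with p copies of a, we have y = a^k with 1 ≤ k ≤ p.
Pump with i = 2: xy^2z = a^{p+k} b^p. For this to lie in L we would need p = p+k, which forces k = 0. But k ≥ 1, so xy^2z ∉ L.
Contradiction. Therefore L is not regular.

a^{p+k} b^p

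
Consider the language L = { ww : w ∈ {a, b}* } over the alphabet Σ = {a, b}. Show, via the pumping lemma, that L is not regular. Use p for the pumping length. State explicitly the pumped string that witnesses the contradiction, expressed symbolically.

a^{p+k} b^p a^p b^p

Assume L is regular; let p be its pumping constant.
Take w = a^p b^p a^p b^p = uu where u = a^pb^p; then w ∈ L and |w| = 4p ≥ p.
Write w = xyz as guaranteed by the lemma, with |xy| ≤ p and |y| > 0.
Since the first p symbols of w are all a's and |xy| ≤ p, y lies entirely in the leading a-block: y = a^k for some k with 1 ≤ k ≤ p.
Pump with i = 2: xy^2z = a^{p+k} b^p a^p b^p, of length 4p+k. Suppose this equals vv. The string starts with a and ends with b, so v does too; thus the boundary between the two copies of v is a b→a transition. There is exactly one such transition, at position 2p+k, so |v| = 2p+k and |vv| = 4p+2k ≠ 4p+k since k ≥ 1. So xy^2z ∉ L.
This contradicts the pumping lemma, so L is not regular.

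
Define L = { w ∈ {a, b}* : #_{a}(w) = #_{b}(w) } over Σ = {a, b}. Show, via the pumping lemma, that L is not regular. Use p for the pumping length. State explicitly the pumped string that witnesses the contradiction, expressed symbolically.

a^{p+k} b^p

Suppose for contradiction that L is regular, and let p be the pumping length.
Choose w = a^p b^p ∈ L with |w| = 2p ≥ p.
The pumping lemma gives a decomposition w = xyz where |xy| ≤ p and |y| ≥ 1.
Because |xy| ≤ p and w begins with p copies of a, we have y = a^k with 1 ≤ k ≤ p.
Pump with i = 2: xy^2z = a^{p+k} b^p has p+k occurrences of a but only p of b. Since k ≥ 1 the counts differ, so xy^2z ∉ L.
This contradicts the pumping lemma, so L is not regular.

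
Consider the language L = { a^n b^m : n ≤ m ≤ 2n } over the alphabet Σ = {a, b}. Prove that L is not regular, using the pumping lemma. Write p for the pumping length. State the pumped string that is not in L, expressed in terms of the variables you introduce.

Assume L is regular; let p be its pumping constant.
Take w = a^p b^p ∈ L (since p ≤ p ≤ 2p), with |w| = 2p ≥ p.
By the pumping lemma, w = xyz with |xy| ≤ p and |y| > 0.
Since the first p symbols of w are all a's and |xy| ≤ p, y lies entirely in the leading a-block: y = a^k for some k with 1 ≤ k ≤ p.
Pump with i = 2: xy^2z = a^{p+k} b^p. Now n = p+k > p = m, so the condition n ≤ m fails. Thus xy^2z ∉ L.
Contradiction. Therefore L is not regular.

a^{p+k} b^p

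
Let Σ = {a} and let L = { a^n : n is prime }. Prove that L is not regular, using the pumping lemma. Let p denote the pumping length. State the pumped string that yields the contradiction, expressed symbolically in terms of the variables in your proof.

Assume L is regular; let p be its pumping constant.
Let q be a prime with q ≥ p+2 (infinitely many primes exist), and take w = a^q ∈ L with |w| = q ≥ p.
The pumping lemma gives a decomposition w = xyz where |xy| ≤ p and |y| > 0.
Then y = a^k for some k with 1 ≤ k ≤ p.
Since 1 ≤ k ≤ p, |xz| = q-k. Pump with i = q+1: |xy^{q+1}z| = (q-k)+(q+1)k = q+qk = q(1+k), which is composite (both factors ≥ 2). So xy^{q+1}z = a^{q(1+k)} ∉ L.
This contradicts the pumping lemma, so L is not regular.

a^{q(1+k)}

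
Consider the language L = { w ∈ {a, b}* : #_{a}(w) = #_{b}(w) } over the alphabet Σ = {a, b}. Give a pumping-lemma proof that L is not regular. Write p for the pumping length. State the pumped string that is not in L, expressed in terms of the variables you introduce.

Assume L is regular. Let p be the pumping length given by the pumping lemma.
Choose w = a^p b^p ∈ L with |w| = 2p ≥ p.
The pumping lemma gives a decomposition w = xyz where |xy| ≤ p and y is nonempty.
Since the first p symbols of w are all a's and |xy| ≤ p, y lies entirely in the leading a-block: y = a^k for some k with 1 ≤ k ≤ p.
Pump with i = 2: xy^2z = a^{p+k} b^p has p+k occurrences of a but only p of b. Since k ≥ 1 the counts differ, so xy^2z ∉ L.
Contradiction. Therefore L is not regular.

a^{p+k} b^p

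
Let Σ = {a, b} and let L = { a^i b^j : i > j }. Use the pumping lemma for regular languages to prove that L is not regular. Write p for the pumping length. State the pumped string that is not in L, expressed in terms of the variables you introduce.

a^{p+1-k} b^p

Toward a contradiction, assume L is regular with pumping length p.
Choose w = a^{p+1} b^p ∈ L, with |w| = 2p+1 ≥ p.
By the pumping lemma, w = xyz with |xy| ≤ p and y is nonempty.
Because |xy| ≤ p and w begins with p copies of a, we have y = a^k with 1 ≤ k ≤ p.
Consider xy^0z = xz = a^{p+1-k} b^p. Since k ≥ 1, the a-count p+1-k is at most p, so i > j fails; thus xz ∉ L.
This contradicts the pumping lemma, so L is not regular.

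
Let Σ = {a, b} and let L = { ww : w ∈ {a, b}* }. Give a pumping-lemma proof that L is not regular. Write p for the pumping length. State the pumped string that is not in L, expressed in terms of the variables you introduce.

Assume L is regular; let p be its pumping constant.
Take w = a^p b^p a^p b^p = uu where u = a^pb^p; then w ∈ L and |w| = 4p ≥ p.
By the pumping lemma, w = xyz with |xy| ≤ p and |y| > 0.
Because |xy| ≤ p and w begins with p copies of a, we have y = a^k with 1 ≤ k ≤ p.
Pump with i = 2: xy^2z = a^{p+k} b^p a^p b^p, of length 4p+k. Suppose this equals vv. The string starts with a and ends with b, so v does too; thus the boundary between the two copies of v is a b→a transition. There is exactly one such transition, at position 2p+k, so |v| = 2p+k and |vv| = 4p+2k ≠ 4p+k since k ≥ 1. So xy^2z ∉ L.
This is a contradiction; hence L is not regular.

a^{p+k} b^p a^p b^p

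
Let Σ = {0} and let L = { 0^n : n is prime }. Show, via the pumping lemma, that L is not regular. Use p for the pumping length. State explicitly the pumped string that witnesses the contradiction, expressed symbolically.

0^{q(1+k)}

Toward a contradiction, assume L is regular with pumping length p.
Let q be a prime with q ≥ p+2 (infinitely many primes exist), and take w = 0^q ∈ L with |w| = q ≥ p.
By the pumping lemma, w = xyz with |xy| ≤ p and |y| ≥ 1.
Then y = 0^k for some k with 1 ≤ k ≤ p.
Since 1 ≤ k ≤ p, |xz| = q-k. Pump with i = q+1: |xy^{q+1}z| = (q-k)+(q+1)k = q+qk = q(1+k), which is composite (both factors ≥ 2). So xy^{q+1}z = 0^{q(1+k)} ∉ L.
This is a contradiction; hence L is not regular.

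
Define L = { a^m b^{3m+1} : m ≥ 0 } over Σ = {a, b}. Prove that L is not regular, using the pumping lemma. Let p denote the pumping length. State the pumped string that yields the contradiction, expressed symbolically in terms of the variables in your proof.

a^{p+k} b^{3p+1}

Toward a contradiction, assume L is regular with pumping length p.
Let w = a^p b^{3p+1} ∈ L; note |w| = 4p+1 ≥ p.
Write w = xyz as guaranteed by the lemma, with |xy| ≤ p and y is nonempty.
Because |xy| ≤ p and w begins with p copies of a, we have y = a^k with 1 ≤ k ≤ p.
Pump with i = 2: xy^2z = a^{p+k} b^{3p+1}. For this to lie in L we would need 3p+1 = 3(p+k)+1, which forces k = 0. But k ≥ 1, so xy^2z ∉ L.
Contradiction. Therefore L is not regular.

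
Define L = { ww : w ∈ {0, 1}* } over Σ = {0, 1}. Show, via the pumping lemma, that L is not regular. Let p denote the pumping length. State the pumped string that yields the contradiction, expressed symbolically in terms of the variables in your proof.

Assume L is regular; let p be its pumping constant.
Take w = 0^p 1^p 0^p 1^p = uu where u = 0^p1^p; then w ∈ L and |w| = 4p ≥ p.
The pumping lemma gives a decomposition w = xyz where |xy| ≤ p and y is nonempty.
Since the first p symbols of w are all 0's and |xy| ≤ p, y lies entirely in the leading 0-block: y = 0^k for some k with 1 ≤ k ≤ p.
Pump with i = 2: xy^2z = 0^{p+k} 1^p 0^p 1^p, of length 4p+k. Suppose this equals vv. The string starts with 0 and ends with 1, so v does too; thus the boundary between the two copies of v is a 1→0 transition. There is exactly one such transition, at position 2p+k, so |v| = 2p+k and |vv| = 4p+2k ≠ 4p+k since k ≥ 1. So xy^2z ∉ L.
This is a contradiction; hence L is not regular.

0^{p+k} 1^p 0^p 1^p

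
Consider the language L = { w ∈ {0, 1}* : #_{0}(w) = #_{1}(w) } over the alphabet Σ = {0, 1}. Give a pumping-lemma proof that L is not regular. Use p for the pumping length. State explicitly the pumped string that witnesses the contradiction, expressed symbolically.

0^{p+k} 1^p

Toward a contradiction, assume L is regular with pumping length p.
Choose w = 0^p 1^p ∈ L with |w| = 2p ≥ p.
Write w = xyz as guaranteed by the lemma, with |xy| ≤ p and |y| > 0.
Since the first p symbols of w are all 0's and |xy| ≤ p, y lies entirely in the leading 0-block: y = 0^k for some k with 1 ≤ k ≤ p.
Pump with i = 2: xy^2z = 0^{p+k} 1^p has p+k occurrences of 0 but only p of 1. Since k ≥ 1 the counts differ, so xy^2z ∉ L.
Contradiction. Therefore L is not regular.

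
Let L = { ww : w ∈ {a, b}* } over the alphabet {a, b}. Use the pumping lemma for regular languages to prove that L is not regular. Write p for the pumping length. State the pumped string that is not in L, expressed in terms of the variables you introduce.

Toward a contradiction, assume L is regular with pumping length p.
Take w = a^p b^p a^p b^p = uu where u = a^pb^p; then w ∈ L and |w| = 4p ≥ p.
Write w = xyz as guaranteed by the lemma, with |xy| ≤ p and |y| ≥ 1.
Because |xy| ≤ p and w begins with p copies of a, we have y = a^k with 1 ≤ k ≤ p.
Pump with i = 2: xy^2z = a^{p+k} b^p a^p b^p, of length 4p+k. Suppose this equals vv. The string starts with a and ends with b, so v does too; thus the boundary between the two copies of v is a b→a transition. There is exactly one such transition, at position 2p+k, so |v| = 2p+k and |vv| = 4p+2k ≠ 4p+k since k ≥ 1. So xy^2z ∉ L.
This contradicts the pumping lemma, so L is not regular.

a^{p+k} b^p a^p b^p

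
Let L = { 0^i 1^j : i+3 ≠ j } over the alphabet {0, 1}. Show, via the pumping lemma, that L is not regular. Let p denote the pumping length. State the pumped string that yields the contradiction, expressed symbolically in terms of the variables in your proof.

Suppose for contradiction that L is regular, and let p be the pumping length.
Choose w = 0^p 1^{p+p!+3}. Since p ≠ (p+p!+3)-3 = p+p!, w ∈ L; and |w| ≥ p.
By the pumping lemma, w = xyz with |xy| ≤ p and |y| ≥ 1.
Because |xy| ≤ p and w begins with p copies of 0, we have y = 0^k with 1 ≤ k ≤ p.
Since 1 ≤ k ≤ p, k divides p!; set t = 1 + p!/k. Then xy^t z has p + (p!/k)·k = p + p! copies of 0. Now the 0-count is p+p! and (1-count)-3 = (p+p!+3)-3 = p+p!, so i+3 ≠ j fails. So xy^t z = 0^{p+p!} 1^{p+p!+3} ∉ L.
This contradicts the pumping lemma, so L is not regular.

0^{p+p!} 1^{p+p!+3}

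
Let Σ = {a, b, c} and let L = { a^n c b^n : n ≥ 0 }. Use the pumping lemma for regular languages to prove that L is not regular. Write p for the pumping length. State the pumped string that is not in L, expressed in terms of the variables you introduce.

Toward a contradiction, assume L is regular with pumping length p.
Take w = a^p c b^p ∈ L with |w| = 2p+1 ≥ p.
The pumping lemma gives a decomposition w = xyz where |xy| ≤ p and |y| > 0.
The first p characters of w are a's, so xy (and hence y) consists only of a's. Write y = a^k, 1 ≤ k ≤ p.
Pump with i = 2: xy^2z = a^{p+k} c b^p, which would require p+k = p. But k ≥ 1, so xy^2z ∉ L.
Contradiction. Therefore L is not regular.

a^{p+k} c b^p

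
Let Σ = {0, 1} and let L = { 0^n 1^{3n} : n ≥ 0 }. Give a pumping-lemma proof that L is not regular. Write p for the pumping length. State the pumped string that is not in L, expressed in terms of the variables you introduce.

0^{p+k} 1^{3p}

Toward a contradiction, assume L is regular with pumping length p.
Let w = 0^p 1^{3p} ∈ L; note |w| = 4p ≥ p.
Write w = xyz as guaranteed by the lemma, with |xy| ≤ p and |y| > 0.
Since the first p symbols of w are all 0's and |xy| ≤ p, y lies entirely in the leading 0-block: y = 0^k for some k with 1 ≤ k ≤ p.
Pump with i = 2: xy^2z = 0^{p+k} 1^{3p}. For this to lie in L we would need 3p = 3(p+k), which forces k = 0. But k ≥ 1, so xy^2z ∉ L.
This contradicts the pumping lemma, so L is not regular.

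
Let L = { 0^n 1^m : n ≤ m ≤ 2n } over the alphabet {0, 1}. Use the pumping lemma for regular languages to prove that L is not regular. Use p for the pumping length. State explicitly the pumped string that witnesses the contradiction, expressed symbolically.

Assume L is regular; let p be its pumping constant.
Take w = 0^p 1^p ∈ L (since p ≤ p ≤ 2p), with |w| = 2p ≥ p.
Write w = xyz as guaranteed by the lemma, with |xy| ≤ p and |y| ≥ 1.
The first p characters of w are 0's, so xy (and hence y) consists only of 0's. Write y = 0^k, 1 ≤ k ≤ p.
Pump with i = 2: xy^2z = 0^{p+k} 1^p. Now n = p+k > p = m, so the condition n ≤ m fails. Thus xy^2z ∉ L.
This is a contradiction; hence L is not regular.

0^{p+k} 1^p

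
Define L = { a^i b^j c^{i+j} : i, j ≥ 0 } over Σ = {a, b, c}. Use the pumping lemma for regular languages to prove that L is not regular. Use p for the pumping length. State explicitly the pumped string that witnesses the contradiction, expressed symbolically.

Assume L is regular. Let p be the pumping length given by the pumping lemma.
Take w = a^p b^p c^{2p} ∈ L (with i=j=p, i+j=2p), |w| = 4p ≥ p.
By the pumping lemma, w = xyz with |xy| ≤ p and |y| > 0.
The first p characters of w are a's, so xy (and hence y) consists only of a's. Write y = a^k, 1 ≤ k ≤ p.
Consider xy^2z = a^{p+k} b^p c^{2p}. Now the a- and b-counts sum to 2p+k, but the c-count is 2p ≠ 2p+k. So xy^2z ∉ L.
This contradicts the pumping lemma, so L is not regular.

a^{p+k} b^p c^{2p}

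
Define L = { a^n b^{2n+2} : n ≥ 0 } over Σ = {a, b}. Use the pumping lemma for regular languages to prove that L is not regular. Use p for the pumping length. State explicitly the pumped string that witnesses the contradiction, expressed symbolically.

a^{p+k} b^{2p+2}

Assume L is regular. Let p be the pumping length given by the pumping lemma.
Take w = a^p b^{2p+2}. Then w ∈ L and |w| = 3p+2 ≥ p.
By the pumping lemma, w = xyz with |xy| ≤ p and |y| ≥ 1.
Because |xy| ≤ p and w begins with p copies of a, we have y = a^k with 1 ≤ k ≤ p.
Pump with i = 2: xy^2z = a^{p+k} b^{2p+2}. For this to lie in L we would need 2p+2 = 2(p+k)+2, which forces k = 0. But k ≥ 1, so xy^2z ∉ L.
This is a contradiction; hence L is not regular.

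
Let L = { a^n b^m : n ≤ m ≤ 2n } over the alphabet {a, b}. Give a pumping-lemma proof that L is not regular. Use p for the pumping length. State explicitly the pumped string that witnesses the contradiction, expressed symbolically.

Suppose for contradiction that L is regular, and let p be the pumping length.
Take w = a^p b^p ∈ L (since p ≤ p ≤ 2p), with |w| = 2p ≥ p.
The pumping lemma gives a decomposition w = xyz where |xy| ≤ p and |y| ≥ 1.
Since the first p symbols of w are all a's and |xy| ≤ p, y lies entirely in the leading a-block: y = a^k for some k with 1 ≤ k ≤ p.
Pump with i = 2: xy^2z = a^{p+k} b^p. Now n = p+k > p = m, so the condition n ≤ m fails. Thus xy^2z ∉ L.
This is a contradiction; hence L is not regular.

a^{p+k} b^p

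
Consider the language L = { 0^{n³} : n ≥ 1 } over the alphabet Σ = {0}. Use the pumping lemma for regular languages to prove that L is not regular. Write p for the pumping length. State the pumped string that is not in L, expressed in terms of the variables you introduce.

0^{p³+k}

Suppose for contradiction that L is regular, and let p be the pumping length.
Take w = 0^{p³} ∈ L with |w| = p³ ≥ p.
Write w = xyz as guaranteed by the lemma, with |xy| ≤ p and |y| > 0.
Then y = 0^k for some k with 1 ≤ k ≤ p.
Pump with i = 2: xy^2z = 0^{p³+k}. Since 1 ≤ k ≤ p, p³ < p³+k ≤ p³+p < p³+3p²+3p+1 = (p+1)³, so p³+k is not a perfect cube. So xy^2z ∉ L.
This is a contradiction; hence L is not regular.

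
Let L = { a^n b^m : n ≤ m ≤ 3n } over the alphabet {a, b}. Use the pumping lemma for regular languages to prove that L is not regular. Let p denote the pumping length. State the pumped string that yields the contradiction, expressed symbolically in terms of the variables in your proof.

a^{p+k} b^p

Toward a contradiction, assume L is regular with pumping length p.
Take w = a^p b^p ∈ L (since p ≤ p ≤ 3p), with |w| = 2p ≥ p.
By the pumping lemma, w = xyz with |xy| ≤ p and |y| > 0.
Since the first p symbols of w are all a's and |xy| ≤ p, y lies entirely in the leading a-block: y = a^k for some k with 1 ≤ k ≤ p.
Pump with i = 2: xy^2z = a^{p+k} b^p. Now n = p+k > p = m, so the condition n ≤ m fails. Thus xy^2z ∉ L.
This contradicts the pumping lemma, so L is not regular.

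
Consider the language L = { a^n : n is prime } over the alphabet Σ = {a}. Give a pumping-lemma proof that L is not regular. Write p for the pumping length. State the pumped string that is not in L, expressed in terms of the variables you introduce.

Toward a contradiction, assume L is regular with pumping length p.
Let q be a prime with q ≥ p+2 (infinitely many primes exist), and take w = a^q ∈ L with |w| = q ≥ p.
The pumping lemma gives a decomposition w = xyz where |xy| ≤ p and y is nonempty.
Then y = a^k for some k with 1 ≤ k ≤ p.
Since 1 ≤ k ≤ p, |xz| = q-k. Pump with i = q+1: |xy^{q+1}z| = (q-k)+(q+1)k = q+qk = q(1+k), which is composite (both factors ≥ 2). So xy^{q+1}z = a^{q(1+k)} ∉ L.
Contradiction. Therefore L is not regular.

a^{q(1+k)}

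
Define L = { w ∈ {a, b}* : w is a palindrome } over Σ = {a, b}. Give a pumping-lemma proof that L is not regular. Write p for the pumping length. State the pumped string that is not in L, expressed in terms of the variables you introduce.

a^{p+k} b a^p

Assume L is regular; let p be its pumping constant.
Take w = a^p b a^p, a palindrome of length 2p+1 ≥ p.
Write w = xyz as guaranteed by the lemma, with |xy| ≤ p and y is nonempty.
The first p characters of w are a's, so xy (and hence y) consists only of a's. Write y = a^k, 1 ≤ k ≤ p.
Pump with i = 2: xy^2z = a^{p+k} b a^p. Its reverse is a^p b a^{p+k}, which differs from xy^2z since k ≥ 1. So xy^2z is not a palindrome and xy^2z ∉ L.
This contradicts the pumping lemma, so L is not regular.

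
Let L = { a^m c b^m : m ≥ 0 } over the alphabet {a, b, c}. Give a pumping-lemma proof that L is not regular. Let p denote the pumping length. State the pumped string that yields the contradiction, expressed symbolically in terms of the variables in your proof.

Assume L is regular. Let p be the pumping length given by the pumping lemma.
Take w = a^p c b^p ∈ L with |w| = 2p+1 ≥ p.
The pumping lemma gives a decomposition w = xyz where |xy| ≤ p and |y| ≥ 1.
Since the first p symbols of w are all a's and |xy| ≤ p, y lies entirely in the leading a-block: y = a^k for some k with 1 ≤ k ≤ p.
Pump with i = 2: xy^2z = a^{p+k} c b^p, which would require p+k = p. But k ≥ 1, so xy^2z ∉ L.
This contradicts the pumping lemma, so L is not regular.

a^{p+k} c b^p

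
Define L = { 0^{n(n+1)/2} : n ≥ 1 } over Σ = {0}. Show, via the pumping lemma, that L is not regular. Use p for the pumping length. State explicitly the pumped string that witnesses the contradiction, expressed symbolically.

Toward a contradiction, assume L is regular with pumping length p.
Take w = 0^{p(p+1)/2} ∈ L with |w| = p(p+1)/2 ≥ p.
Write w = xyz as guaranteed by the lemma, with |xy| ≤ p and |y| > 0.
Then y = 0^k for some k with 1 ≤ k ≤ p.
Pump with i = 2: xy^2z = 0^{p(p+1)/2+k}. Since 1 ≤ k ≤ p, p(p+1)/2 < p(p+1)/2+k ≤ p(p+1)/2+p < (p+1)(p+2)/2, so p(p+1)/2+k is strictly between consecutive triangular numbers. So xy^2z ∉ L.
This contradicts the pumping lemma, so L is not regular.

0^{p(p+1)/2+k}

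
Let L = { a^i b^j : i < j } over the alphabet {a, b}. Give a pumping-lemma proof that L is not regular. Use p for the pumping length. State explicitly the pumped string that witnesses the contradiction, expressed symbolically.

a^{p+k} b^{p+1}

Assume L is regular; let p be its pumping constant.
Choose w = a^p b^{p+1} ∈ L, with |w| = 2p+1 ≥ p.
By the pumping lemma, w = xyz with |xy| ≤ p and |y| ≥ 1.
Since the first p symbols of w are all a's and |xy| ≤ p, y lies entirely in the leading a-block: y = a^k for some k with 1 ≤ k ≤ p.
Consider xy^2z = a^{p+k} b^{p+1}. Since k ≥ 1, the a-count p+k is at least p+1, so i < j fails; thus xy^2z ∉ L.
This contradicts the pumping lemma, so L is not regular.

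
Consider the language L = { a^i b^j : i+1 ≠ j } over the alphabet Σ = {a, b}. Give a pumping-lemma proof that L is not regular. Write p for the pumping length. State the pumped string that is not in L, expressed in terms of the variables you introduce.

Suppose for contradiction that L is regular, and let p be the pumping length.
Choose w = a^p b^{p+p!+1}. Since p ≠ (p+p!+1)-1 = p+p!, w ∈ L; and |w| ≥ p.
By the pumping lemma, w = xyz with |xy| ≤ p and y is nonempty.
Since the first p symbols of w are all a's and |xy| ≤ p, y lies entirely in the leading a-block: y = a^k for some k with 1 ≤ k ≤ p.
Since 1 ≤ k ≤ p, k divides p!; set t = 1 + p!/k. Then xy^t z has p + (p!/k)·k = p + p! copies of a. Now the a-count is p+p! and (b-count)-1 = (p+p!+1)-1 = p+p!, so i+1 ≠ j fails. So xy^t z = a^{p+p!} b^{p+p!+1} ∉ L.
Contradiction. Therefore L is not regular.

a^{p+p!} b^{p+p!+1}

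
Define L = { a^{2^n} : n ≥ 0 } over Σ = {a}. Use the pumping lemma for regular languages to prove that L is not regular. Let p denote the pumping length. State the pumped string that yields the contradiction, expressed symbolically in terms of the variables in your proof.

a^{2^p+k}

Suppose for contradiction that L is regular, and let p be the pumping length.
Take w = a^{2^p} ∈ L with |w| = 2^p ≥ p.
By the pumping lemma, w = xyz with |xy| ≤ p and |y| > 0.
Then y = a^k for some k with 1 ≤ k ≤ p.
Pump with i = 2: xy^2z = a^{2^p+k}. Since 1 ≤ k ≤ p < 2^p, we have 2^p < 2^p+k < 2^{p+1}, so 2^p+k is not a power of 2. So xy^2z ∉ L.
This is a contradiction; hence L is not regular.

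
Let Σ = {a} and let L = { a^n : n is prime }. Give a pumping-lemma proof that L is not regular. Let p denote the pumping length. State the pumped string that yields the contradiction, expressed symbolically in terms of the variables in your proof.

a^{q(1+k)}

Toward a contradiction, assume L is regular with pumping length p.
Let q be a prime with q ≥ p+2 (infinitely many primes exist), and take w = a^q ∈ L with |w| = q ≥ p.
Write w = xyz as guaranteed by the lemma, with |xy| ≤ p and y is nonempty.
Then y = a^k for some k with 1 ≤ k ≤ p.
Since 1 ≤ k ≤ p, |xz| = q-k. Pump with i = q+1: |xy^{q+1}z| = (q-k)+(q+1)k = q+qk = q(1+k), which is composite (both factors ≥ 2). So xy^{q+1}z = a^{q(1+k)} ∉ L.
This contradicts the pumping lemma, so L is not regular.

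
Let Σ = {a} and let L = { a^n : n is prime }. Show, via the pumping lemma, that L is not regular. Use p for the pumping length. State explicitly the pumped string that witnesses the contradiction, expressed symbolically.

Assume L is regular. Let p be the pumping length given by the pumping lemma.
Let q be a prime with q ≥ p+2 (infinitely many primes exist), and take w = a^q ∈ L with |w| = q ≥ p.
By the pumping lemma, w = xyz with |xy| ≤ p and |y| ≥ 1.
Then y = a^k for some k with 1 ≤ k ≤ p.
Since 1 ≤ k ≤ p, |xz| = q-k. Pump with i = q+1: |xy^{q+1}z| = (q-k)+(q+1)k = q+qk = q(1+k), which is composite (both factors ≥ 2). So xy^{q+1}z = a^{q(1+k)} ∉ L.
This contradicts the pumping lemma, so L is not regular.

a^{q(1+k)}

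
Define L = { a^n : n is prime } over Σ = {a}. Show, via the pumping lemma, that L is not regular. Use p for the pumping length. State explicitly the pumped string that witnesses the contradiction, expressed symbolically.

a^{q(1+k)}

Suppose for contradiction that L is regular, and let p be the pumping length.
Let q be a prime with q ≥ p+2 (infinitely many primes exist), and take w = a^q ∈ L with |w| = q ≥ p.
By the pumping lemma, w = xyz with |xy| ≤ p and y is nonempty.
Then y = a^k for some k with 1 ≤ k ≤ p.
Since 1 ≤ k ≤ p, |xz| = q-k. Pump with i = q+1: |xy^{q+1}z| = (q-k)+(q+1)k = q+qk = q(1+k), which is composite (both factors ≥ 2). So xy^{q+1}z = a^{q(1+k)} ∉ L.
This is a contradiction; hence L is not regular.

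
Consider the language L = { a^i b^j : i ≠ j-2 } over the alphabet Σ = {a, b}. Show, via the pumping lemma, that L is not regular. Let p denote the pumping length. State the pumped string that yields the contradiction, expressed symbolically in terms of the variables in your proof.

a^{p+p!} b^{p+p!+2}

Assume L is regular. Let p be the pumping length given by the pumping lemma.
Choose w = a^p b^{p+p!+2}. Since p ≠ (p+p!+2)-2 = p+p!, w ∈ L; and |w| ≥ p.
The pumping lemma gives a decomposition w = xyz where |xy| ≤ p and |y| > 0.
Since the first p symbols of w are all a's and |xy| ≤ p, y lies entirely in the leading a-block: y = a^k for some k with 1 ≤ k ≤ p.
Since 1 ≤ k ≤ p, k divides p!; set t = 1 + p!/k. Then xy^t z has p + (p!/k)·k = p + p! copies of a. Now the a-count is p+p! and (b-count)-2 = (p+p!+2)-2 = p+p!, so i ≠ j-2 fails. So xy^t z = a^{p+p!} b^{p+p!+2} ∉ L.
This contradicts the pumping lemma, so L is not regular.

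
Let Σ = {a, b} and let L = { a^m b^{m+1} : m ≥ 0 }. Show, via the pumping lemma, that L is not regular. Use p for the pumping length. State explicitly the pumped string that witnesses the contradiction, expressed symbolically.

a^{p+k} b^{p+1}

Assume L is regular. Let p be the pumping length given by the pumping lemma.
Choose w = a^p b^{p+1}, which is in L with |w| = 2p+1 ≥ p.
The pumping lemma gives a decomposition w = xyz where |xy| ≤ p and |y| ≥ 1.
The first p characters of w are a's, so xy (and hence y) consists only of a's. Write y = a^k, 1 ≤ k ≤ p.
Pump with i = 2: xy^2z = a^{p+k} b^{p+1}. For this to lie in L we would need p+1 = (p+k)+1, which forces k = 0. But k ≥ 1, so xy^2z ∉ L.
This contradicts the pumping lemma, so L is not regular.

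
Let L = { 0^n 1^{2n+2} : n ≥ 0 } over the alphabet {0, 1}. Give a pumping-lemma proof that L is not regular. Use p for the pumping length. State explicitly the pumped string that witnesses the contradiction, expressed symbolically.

0^{p+k} 1^{2p+2}

Assume L is regular; let p be its pumping constant.
Take w = 0^p 1^{2p+2}. Then w ∈ L and |w| = 3p+2 ≥ p.
By the pumping lemma, w = xyz with |xy| ≤ p and |y| > 0.
Since the first p symbols of w are all 0's and |xy| ≤ p, y lies entirely in the leading 0-block: y = 0^k for some k with 1 ≤ k ≤ p.
Pump with i = 2: xy^2z = 0^{p+k} 1^{2p+2}. For this to lie in L we would need 2p+2 = 2(p+k)+2, which forces k = 0. But k ≥ 1, so xy^2z ∉ L.
Contradiction. Therefore L is not regular.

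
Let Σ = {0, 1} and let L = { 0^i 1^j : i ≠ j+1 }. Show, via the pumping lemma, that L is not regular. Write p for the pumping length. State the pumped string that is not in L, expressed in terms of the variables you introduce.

0^{p+p!} 1^{p+p!-1}

Assume L is regular; let p be its pumping constant.
Choose w = 0^p 1^{p+p!-1}. Since p ≠ (p+p!-1)+1 = p+p!, w ∈ L; and |w| ≥ p.
By the pumping lemma, w = xyz with |xy| ≤ p and y is nonempty.
Because |xy| ≤ p and w begins with p copies of 0, we have y = 0^k with 1 ≤ k ≤ p.
Since 1 ≤ k ≤ p, k divides p!; set t = 1 + p!/k. Then xy^t z has p + (p!/k)·k = p + p! copies of 0. Now the 0-count is p+p! and (1-count)+1 = (p+p!-1)+1 = p+p!, so i ≠ j+1 fails. So xy^t z = 0^{p+p!} 1^{p+p!-1} ∉ L.
This is a contradiction; hence L is not regular.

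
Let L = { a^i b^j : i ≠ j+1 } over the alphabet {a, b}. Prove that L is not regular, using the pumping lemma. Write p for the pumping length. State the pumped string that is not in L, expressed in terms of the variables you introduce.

Assume L is regular; let p be its pumping constant.
Choose w = a^p b^{p+p!-1}. Since p ≠ (p+p!-1)+1 = p+p!, w ∈ L; and |w| ≥ p.
Write w = xyz as guaranteed by the lemma, with |xy| ≤ p and y is nonempty.
Because |xy| ≤ p and w begins with p copies of a, we have y = a^k with 1 ≤ k ≤ p.
Since 1 ≤ k ≤ p, k divides p!; set t = 1 + p!/k. Then xy^t z has p + (p!/k)·k = p + p! copies of a. Now the a-count is p+p! and (b-count)+1 = (p+p!-1)+1 = p+p!, so i ≠ j+1 fails. So xy^t z = a^{p+p!} b^{p+p!-1} ∉ L.
Contradiction. Therefore L is not regular.

a^{p+p!} b^{p+p!-1}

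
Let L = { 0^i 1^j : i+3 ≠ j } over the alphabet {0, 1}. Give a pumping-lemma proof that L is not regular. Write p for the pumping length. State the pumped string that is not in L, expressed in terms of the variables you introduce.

Suppose for contradiction that L is regular, and let p be the pumping length.
Choose w = 0^p 1^{p+p!+3}. Since p ≠ (p+p!+3)-3 = p+p!, w ∈ L; and |w| ≥ p.
The pumping lemma gives a decomposition w = xyz where |xy| ≤ p and |y| ≥ 1.
Because |xy| ≤ p and w begins with p copies of 0, we have y = 0^k with 1 ≤ k ≤ p.
Since 1 ≤ k ≤ p, k divides p!; set t = 1 + p!/k. Then xy^t z has p + (p!/k)·k = p + p! copies of 0. Now the 0-count is p+p! and (1-count)-3 = (p+p!+3)-3 = p+p!, so i+3 ≠ j fails. So xy^t z = 0^{p+p!} 1^{p+p!+3} ∉ L.
This contradicts the pumping lemma, so L is not regular.

0^{p+p!} 1^{p+p!+3}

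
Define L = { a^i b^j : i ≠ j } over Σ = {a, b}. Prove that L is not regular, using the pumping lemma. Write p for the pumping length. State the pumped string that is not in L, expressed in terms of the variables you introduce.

Assume L is regular; let p be its pumping constant.
Choose w = a^p b^{p+p!}. Since p ≠ p+p!, w ∈ L; and |w| ≥ p.
By the pumping lemma, w = xyz with |xy| ≤ p and y is nonempty.
Since the first p symbols of w are all a's and |xy| ≤ p, y lies entirely in the leading a-block: y = a^k for some k with 1 ≤ k ≤ p.
Since 1 ≤ k ≤ p, k divides p!; set t = 1 + p!/k. Then xy^t z has p + (p!/k)·k = p + p! copies of a. Now the a-count equals the b-count, so i ≠ j fails. So xy^t z = a^{p+p!} b^{p+p!} ∉ L.
Contradiction. Therefore L is not regular.

a^{p+p!} b^{p+p!}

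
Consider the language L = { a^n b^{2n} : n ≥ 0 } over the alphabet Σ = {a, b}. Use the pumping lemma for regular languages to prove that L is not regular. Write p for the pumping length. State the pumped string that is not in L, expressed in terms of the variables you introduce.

Assume L is regular; let p be its pumping constant.
Let w = a^p b^{2p} ∈ L; note |w| = 3p ≥ p.
The pumping lemma gives a decomposition w = xyz where |xy| ≤ p and |y| > 0.
Since the first p symbols of w are all a's and |xy| ≤ p, y lies entirely in the leading a-block: y = a^k for some k with 1 ≤ k ≤ p.
Pump with i = 2: xy^2z = a^{p+k} b^{2p}. For this to lie in L we would need 2p = 2(p+k), which forces k = 0. But k ≥ 1, so xy^2z ∉ L.
This contradicts the pumping lemma, so L is not regular.

a^{p+k} b^{2p}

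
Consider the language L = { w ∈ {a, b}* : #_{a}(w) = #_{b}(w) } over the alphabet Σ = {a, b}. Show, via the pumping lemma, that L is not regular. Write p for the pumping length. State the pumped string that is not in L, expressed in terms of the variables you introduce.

a^{p+k} b^p

Toward a contradiction, assume L is regular with pumping length p.
Choose w = a^p b^p ∈ L with |w| = 2p ≥ p.
Write w = xyz as guaranteed by the lemma, with |xy| ≤ p and |y| > 0.
Because |xy| ≤ p and w begins with p copies of a, we have y = a^k with 1 ≤ k ≤ p.
Pump with i = 2: xy^2z = a^{p+k} b^p has p+k occurrences of a but only p of b. Since k ≥ 1 the counts differ, so xy^2z ∉ L.
This is a contradiction; hence L is not regular.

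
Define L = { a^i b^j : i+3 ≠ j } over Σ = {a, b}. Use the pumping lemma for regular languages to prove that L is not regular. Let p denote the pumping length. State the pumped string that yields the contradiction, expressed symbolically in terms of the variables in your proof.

a^{p+p!} b^{p+p!+3}

Toward a contradiction, assume L is regular with pumping length p.
Choose w = a^p b^{p+p!+3}. Since p ≠ (p+p!+3)-3 = p+p!, w ∈ L; and |w| ≥ p.
By the pumping lemma, w = xyz with |xy| ≤ p and |y| ≥ 1.
Because |xy| ≤ p and w begins with p copies of a, we have y = a^k with 1 ≤ k ≤ p.
Since 1 ≤ k ≤ p, k divides p!; set t = 1 + p!/k. Then xy^t z has p + (p!/k)·k = p + p! copies of a. Now the a-count is p+p! and (b-count)-3 = (p+p!+3)-3 = p+p!, so i+3 ≠ j fails. So xy^t z = a^{p+p!} b^{p+p!+3} ∉ L.
This contradicts the pumping lemma, so L is not regular.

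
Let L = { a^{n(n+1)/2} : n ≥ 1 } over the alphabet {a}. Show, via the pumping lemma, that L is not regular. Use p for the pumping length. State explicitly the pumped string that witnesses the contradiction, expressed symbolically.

Assume L is regular; let p be its pumping constant.
Take w = a^{p(p+1)/2} ∈ L with |w| = p(p+1)/2 ≥ p.
By the pumping lemma, w = xyz with |xy| ≤ p and y is nonempty.
Then y = a^k for some k with 1 ≤ k ≤ p.
Pump with i = 2: xy^2z = a^{p(p+1)/2+k}. Since 1 ≤ k ≤ p, p(p+1)/2 < p(p+1)/2+k ≤ p(p+1)/2+p < (p+1)(p+2)/2, so p(p+1)/2+k is strictly between consecutive triangular numbers. So xy^2z ∉ L.
Contradiction. Therefore L is not regular.

a^{p(p+1)/2+k}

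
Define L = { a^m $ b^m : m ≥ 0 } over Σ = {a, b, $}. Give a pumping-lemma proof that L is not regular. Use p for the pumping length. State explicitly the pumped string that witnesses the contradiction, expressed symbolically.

a^{p+k} $ b^p

Toward a contradiction, assume L is regular with pumping length p.
Take w = a^p $ b^p ∈ L with |w| = 2p+1 ≥ p.
Write w = xyz as guaranteed by the lemma, with |xy| ≤ p and |y| ≥ 1.
Since the first p symbols of w are all a's and |xy| ≤ p, y lies entirely in the leading a-block: y = a^k for some k with 1 ≤ k ≤ p.
Pump with i = 2: xy^2z = a^{p+k} $ b^p, which would require p+k = p. But k ≥ 1, so xy^2z ∉ L.
Contradiction. Therefore L is not regular.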